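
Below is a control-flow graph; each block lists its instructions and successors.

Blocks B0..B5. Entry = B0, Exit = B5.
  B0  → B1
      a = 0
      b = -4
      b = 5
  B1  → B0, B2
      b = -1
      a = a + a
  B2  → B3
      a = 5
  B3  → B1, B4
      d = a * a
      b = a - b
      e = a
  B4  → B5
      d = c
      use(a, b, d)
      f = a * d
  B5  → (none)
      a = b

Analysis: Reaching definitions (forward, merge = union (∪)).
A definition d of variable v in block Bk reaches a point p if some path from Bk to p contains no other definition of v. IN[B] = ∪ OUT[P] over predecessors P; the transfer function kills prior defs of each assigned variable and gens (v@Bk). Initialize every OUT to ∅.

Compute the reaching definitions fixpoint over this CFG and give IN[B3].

Answer: {a@B2, b@B1, d@B3, e@B3}

Trace:
Converged values:
  B0: | IN={a@B1, b@B1, d@B3, e@B3} | OUT={a@B0, b@B0, d@B3, e@B3}
  B1: | IN={a@B0, a@B2, b@B0, b@B3, d@B3, e@B3} | OUT={a@B1, b@B1, d@B3, e@B3}
  B2: | IN={a@B1, b@B1, d@B3, e@B3} | OUT={a@B2, b@B1, d@B3, e@B3}
  B3: | IN={a@B2, b@B1, d@B3, e@B3} | OUT={a@B2, b@B3, d@B3, e@B3}
  B4: | IN={a@B2, b@B3, d@B3, e@B3} | OUT={a@B2, b@B3, d@B4, e@B3, f@B4}
  B5: | IN={a@B2, b@B3, d@B4, e@B3, f@B4} | OUT={a@B5, b@B3, d@B4, e@B3, f@B4}

Merge at B3: IN[B3] = OUT[B2] = {a@B2, b@B1, d@B3, e@B3}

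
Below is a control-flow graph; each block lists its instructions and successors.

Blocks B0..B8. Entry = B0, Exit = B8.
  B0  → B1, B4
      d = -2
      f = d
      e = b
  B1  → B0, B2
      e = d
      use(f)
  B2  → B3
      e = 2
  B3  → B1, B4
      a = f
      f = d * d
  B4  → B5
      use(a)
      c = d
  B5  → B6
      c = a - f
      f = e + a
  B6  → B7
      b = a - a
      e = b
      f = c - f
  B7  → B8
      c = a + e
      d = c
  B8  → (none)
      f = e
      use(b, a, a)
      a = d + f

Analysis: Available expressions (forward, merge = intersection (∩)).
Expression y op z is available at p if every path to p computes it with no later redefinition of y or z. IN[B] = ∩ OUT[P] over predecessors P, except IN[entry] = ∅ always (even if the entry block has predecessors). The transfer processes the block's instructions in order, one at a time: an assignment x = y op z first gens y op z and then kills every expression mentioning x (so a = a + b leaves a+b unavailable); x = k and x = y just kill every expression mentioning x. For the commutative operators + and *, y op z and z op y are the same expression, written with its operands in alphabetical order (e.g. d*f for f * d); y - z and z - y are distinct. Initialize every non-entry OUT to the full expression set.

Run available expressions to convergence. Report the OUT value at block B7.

Fixpoint table:
  B0: | IN={} | OUT={}
  B1: | IN={} | OUT={}
  B2: | IN={} | OUT={}
  B3: | IN={} | OUT={d*d}
  B4: | IN={} | OUT={}
  B5: | IN={} | OUT={a+e}
  B6: | IN={a+e} | OUT={a-a}
  B7: | IN={a-a} | OUT={a+e, a-a}
  B8: | IN={a+e, a-a} | OUT={d+f}

Merge at B7: IN[B7] = OUT[B6] = {a-a}
Applying B7's transfer function to that IN value gives OUT[B7] (row B7 above).

Answer: {a+e, a-a}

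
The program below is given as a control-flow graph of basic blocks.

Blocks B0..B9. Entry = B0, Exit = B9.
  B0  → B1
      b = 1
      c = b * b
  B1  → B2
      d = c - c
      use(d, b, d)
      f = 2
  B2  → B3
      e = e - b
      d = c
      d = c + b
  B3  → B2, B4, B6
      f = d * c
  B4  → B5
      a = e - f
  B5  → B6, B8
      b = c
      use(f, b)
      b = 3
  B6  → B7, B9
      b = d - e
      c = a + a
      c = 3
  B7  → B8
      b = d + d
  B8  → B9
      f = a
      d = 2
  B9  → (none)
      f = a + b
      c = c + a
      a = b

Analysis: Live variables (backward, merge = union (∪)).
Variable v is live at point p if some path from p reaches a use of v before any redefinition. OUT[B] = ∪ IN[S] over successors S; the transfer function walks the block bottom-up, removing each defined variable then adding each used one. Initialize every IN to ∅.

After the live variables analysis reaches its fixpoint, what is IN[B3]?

Converged values:
  B0:   IN={a, e}   OUT={a, b, c, e}
  B1:   IN={a, b, c, e}   OUT={a, b, c, e}
  B2:   IN={a, b, c, e}   OUT={a, b, c, d, e}
  B3:   IN={a, b, c, d, e}   OUT={a, b, c, d, e, f}
  B4:   IN={c, d, e, f}   OUT={a, c, d, e, f}
  B5:   IN={a, c, d, e, f}   OUT={a, b, c, d, e}
  B6:   IN={a, d, e}   OUT={a, b, c, d}
  B7:   IN={a, c, d}   OUT={a, b, c}
  B8:   IN={a, b, c}   OUT={a, b, c}
  B9:   IN={a, b, c}   OUT={}

Merge at B3: OUT[B3] = IN[B2] ⊔ IN[B4] ⊔ IN[B6] = {a, b, c, d, e, f}
Applying B3's transfer function to that OUT value gives IN[B3] (row B3 above).

Answer: {a, b, c, d, e}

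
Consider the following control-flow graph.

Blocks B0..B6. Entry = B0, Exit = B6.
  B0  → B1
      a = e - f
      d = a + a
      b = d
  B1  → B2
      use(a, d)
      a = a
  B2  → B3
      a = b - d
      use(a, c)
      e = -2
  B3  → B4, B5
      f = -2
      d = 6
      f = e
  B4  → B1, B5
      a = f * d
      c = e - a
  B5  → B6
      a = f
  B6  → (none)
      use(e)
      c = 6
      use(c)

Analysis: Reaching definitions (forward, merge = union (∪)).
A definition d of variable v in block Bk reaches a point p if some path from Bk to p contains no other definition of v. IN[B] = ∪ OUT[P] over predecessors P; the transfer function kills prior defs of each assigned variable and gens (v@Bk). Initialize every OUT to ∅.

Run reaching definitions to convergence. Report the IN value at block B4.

Answer: {a@B2, b@B0, c@B4, d@B3, e@B2, f@B3}

Derivation:
Converged values:
  B0:   IN={}   OUT={a@B0, b@B0, d@B0}
  B1:   IN={a@B0, a@B4, b@B0, c@B4, d@B0, d@B3, e@B2, f@B3}   OUT={a@B1, b@B0, c@B4, d@B0, d@B3, e@B2, f@B3}
  B2:   IN={a@B1, b@B0, c@B4, d@B0, d@B3, e@B2, f@B3}   OUT={a@B2, b@B0, c@B4, d@B0, d@B3, e@B2, f@B3}
  B3:   IN={a@B2, b@B0, c@B4, d@B0, d@B3, e@B2, f@B3}   OUT={a@B2, b@B0, c@B4, d@B3, e@B2, f@B3}
  B4:   IN={a@B2, b@B0, c@B4, d@B3, e@B2, f@B3}   OUT={a@B4, b@B0, c@B4, d@B3, e@B2, f@B3}
  B5:   IN={a@B2, a@B4, b@B0, c@B4, d@B3, e@B2, f@B3}   OUT={a@B5, b@B0, c@B4, d@B3, e@B2, f@B3}
  B6:   IN={a@B5, b@B0, c@B4, d@B3, e@B2, f@B3}   OUT={a@B5, b@B0, c@B6, d@B3, e@B2, f@B3}

Merge at B4: IN[B4] = OUT[B3] = {a@B2, b@B0, c@B4, d@B3, e@B2, f@B3}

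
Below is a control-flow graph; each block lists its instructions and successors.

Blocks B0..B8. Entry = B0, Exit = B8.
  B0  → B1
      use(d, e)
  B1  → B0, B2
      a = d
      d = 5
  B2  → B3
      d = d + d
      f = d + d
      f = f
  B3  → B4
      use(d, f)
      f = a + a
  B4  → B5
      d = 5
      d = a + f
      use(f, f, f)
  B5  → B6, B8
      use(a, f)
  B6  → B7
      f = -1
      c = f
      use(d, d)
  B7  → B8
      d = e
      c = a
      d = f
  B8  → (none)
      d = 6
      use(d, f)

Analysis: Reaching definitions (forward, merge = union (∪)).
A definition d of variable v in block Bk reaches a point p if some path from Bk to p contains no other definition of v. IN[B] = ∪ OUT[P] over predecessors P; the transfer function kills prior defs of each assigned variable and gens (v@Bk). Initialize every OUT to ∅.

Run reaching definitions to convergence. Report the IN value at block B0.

Per-block solution:
  B0:   IN={a@B1, d@B1}   OUT={a@B1, d@B1}
  B1:   IN={a@B1, d@B1}   OUT={a@B1, d@B1}
  B2:   IN={a@B1, d@B1}   OUT={a@B1, d@B2, f@B2}
  B3:   IN={a@B1, d@B2, f@B2}   OUT={a@B1, d@B2, f@B3}
  B4:   IN={a@B1, d@B2, f@B3}   OUT={a@B1, d@B4, f@B3}
  B5:   IN={a@B1, d@B4, f@B3}   OUT={a@B1, d@B4, f@B3}
  B6:   IN={a@B1, d@B4, f@B3}   OUT={a@B1, c@B6, d@B4, f@B6}
  B7:   IN={a@B1, c@B6, d@B4, f@B6}   OUT={a@B1, c@B7, d@B7, f@B6}
  B8:   IN={a@B1, c@B7, d@B4, d@B7, f@B3, f@B6}   OUT={a@B1, c@B7, d@B8, f@B3, f@B6}

Merge at B0 (entry node, so the boundary value {} is joined with the incoming edge(s)): IN[B0] = {} ⊔ OUT[B1] = {a@B1, d@B1}

Answer: {a@B1, d@B1}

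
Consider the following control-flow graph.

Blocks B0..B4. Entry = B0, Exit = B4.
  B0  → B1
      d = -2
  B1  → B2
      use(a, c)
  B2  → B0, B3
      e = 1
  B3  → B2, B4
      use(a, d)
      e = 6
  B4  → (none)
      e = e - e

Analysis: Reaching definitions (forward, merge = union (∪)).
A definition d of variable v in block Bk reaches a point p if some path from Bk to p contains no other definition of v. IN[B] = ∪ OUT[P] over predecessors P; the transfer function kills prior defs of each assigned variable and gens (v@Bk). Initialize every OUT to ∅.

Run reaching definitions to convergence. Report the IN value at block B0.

Converged values:
  B0:  IN={d@B0, e@B2}  OUT={d@B0, e@B2}
  B1:  IN={d@B0, e@B2}  OUT={d@B0, e@B2}
  B2:  IN={d@B0, e@B2, e@B3}  OUT={d@B0, e@B2}
  B3:  IN={d@B0, e@B2}  OUT={d@B0, e@B3}
  B4:  IN={d@B0, e@B3}  OUT={d@B0, e@B4}

Merge at B0 (entry node, so the boundary value {} is joined with the incoming edge(s)): IN[B0] = {} ⊔ OUT[B2] = {d@B0, e@B2}

Answer: {d@B0, e@B2}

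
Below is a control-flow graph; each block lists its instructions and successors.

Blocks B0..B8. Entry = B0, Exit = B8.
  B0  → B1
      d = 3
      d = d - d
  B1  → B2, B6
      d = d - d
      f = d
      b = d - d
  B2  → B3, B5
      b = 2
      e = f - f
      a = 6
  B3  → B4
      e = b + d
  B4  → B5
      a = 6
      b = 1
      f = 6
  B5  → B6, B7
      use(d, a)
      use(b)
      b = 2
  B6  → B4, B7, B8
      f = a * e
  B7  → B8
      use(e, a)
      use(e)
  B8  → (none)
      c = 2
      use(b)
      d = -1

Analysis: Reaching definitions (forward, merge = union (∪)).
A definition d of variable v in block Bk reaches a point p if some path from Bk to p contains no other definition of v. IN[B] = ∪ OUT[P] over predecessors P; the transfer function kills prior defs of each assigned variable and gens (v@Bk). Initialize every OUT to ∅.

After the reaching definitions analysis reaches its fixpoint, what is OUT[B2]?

Answer: {a@B2, b@B2, d@B1, e@B2, f@B1}

Working:
Fixpoint table:
  B0:   IN={}   OUT={d@B0}
  B1:   IN={d@B0}   OUT={b@B1, d@B1, f@B1}
  B2:   IN={b@B1, d@B1, f@B1}   OUT={a@B2, b@B2, d@B1, e@B2, f@B1}
  B3:   IN={a@B2, b@B2, d@B1, e@B2, f@B1}   OUT={a@B2, b@B2, d@B1, e@B3, f@B1}
  B4:   IN={a@B2, a@B4, b@B1, b@B2, b@B5, d@B1, e@B2, e@B3, f@B1, f@B6}   OUT={a@B4, b@B4, d@B1, e@B2, e@B3, f@B4}
  B5:   IN={a@B2, a@B4, b@B2, b@B4, d@B1, e@B2, e@B3, f@B1, f@B4}   OUT={a@B2, a@B4, b@B5, d@B1, e@B2, e@B3, f@B1, f@B4}
  B6:   IN={a@B2, a@B4, b@B1, b@B5, d@B1, e@B2, e@B3, f@B1, f@B4}   OUT={a@B2, a@B4, b@B1, b@B5, d@B1, e@B2, e@B3, f@B6}
  B7:   IN={a@B2, a@B4, b@B1, b@B5, d@B1, e@B2, e@B3, f@B1, f@B4, f@B6}   OUT={a@B2, a@B4, b@B1, b@B5, d@B1, e@B2, e@B3, f@B1, f@B4, f@B6}
  B8:   IN={a@B2, a@B4, b@B1, b@B5, d@B1, e@B2, e@B3, f@B1, f@B4, f@B6}   OUT={a@B2, a@B4, b@B1, b@B5, c@B8, d@B8, e@B2, e@B3, f@B1, f@B4, f@B6}

Merge at B2: IN[B2] = OUT[B1] = {b@B1, d@B1, f@B1}
Applying B2's transfer function to that IN value gives OUT[B2] (row B2 above).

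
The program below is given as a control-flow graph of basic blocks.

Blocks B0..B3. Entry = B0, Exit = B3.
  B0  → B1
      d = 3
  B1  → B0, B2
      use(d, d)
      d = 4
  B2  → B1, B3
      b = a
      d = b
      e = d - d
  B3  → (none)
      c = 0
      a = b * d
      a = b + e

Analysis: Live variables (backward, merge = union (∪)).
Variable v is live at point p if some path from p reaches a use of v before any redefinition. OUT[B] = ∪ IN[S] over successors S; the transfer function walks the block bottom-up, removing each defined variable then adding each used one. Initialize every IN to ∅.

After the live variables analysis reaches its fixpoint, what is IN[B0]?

Converged values:
  B0: | IN={a} | OUT={a, d}
  B1: | IN={a, d} | OUT={a}
  B2: | IN={a} | OUT={a, b, d, e}
  B3: | IN={b, d, e} | OUT={}

Merge at B0: OUT[B0] = IN[B1] = {a, d}
Applying B0's transfer function to that OUT value gives IN[B0] (row B0 above).

Answer: {a}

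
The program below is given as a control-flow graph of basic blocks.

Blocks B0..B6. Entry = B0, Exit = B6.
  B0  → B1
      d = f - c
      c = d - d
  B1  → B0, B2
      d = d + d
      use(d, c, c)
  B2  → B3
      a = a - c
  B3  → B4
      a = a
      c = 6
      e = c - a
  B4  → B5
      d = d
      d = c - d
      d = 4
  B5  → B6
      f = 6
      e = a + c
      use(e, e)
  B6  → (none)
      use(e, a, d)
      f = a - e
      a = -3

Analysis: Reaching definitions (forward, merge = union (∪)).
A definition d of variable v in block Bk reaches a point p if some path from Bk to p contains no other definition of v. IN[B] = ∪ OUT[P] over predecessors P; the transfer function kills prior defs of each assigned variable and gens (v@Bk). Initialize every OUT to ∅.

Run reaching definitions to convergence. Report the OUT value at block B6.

Per-block solution:
  B0:   IN={c@B0, d@B1}   OUT={c@B0, d@B0}
  B1:   IN={c@B0, d@B0}   OUT={c@B0, d@B1}
  B2:   IN={c@B0, d@B1}   OUT={a@B2, c@B0, d@B1}
  B3:   IN={a@B2, c@B0, d@B1}   OUT={a@B3, c@B3, d@B1, e@B3}
  B4:   IN={a@B3, c@B3, d@B1, e@B3}   OUT={a@B3, c@B3, d@B4, e@B3}
  B5:   IN={a@B3, c@B3, d@B4, e@B3}   OUT={a@B3, c@B3, d@B4, e@B5, f@B5}
  B6:   IN={a@B3, c@B3, d@B4, e@B5, f@B5}   OUT={a@B6, c@B3, d@B4, e@B5, f@B6}

Merge at B6: IN[B6] = OUT[B5] = {a@B3, c@B3, d@B4, e@B5, f@B5}
Applying B6's transfer function to that IN value gives OUT[B6] (row B6 above).

Answer: {a@B6, c@B3, d@B4, e@B5, f@B6}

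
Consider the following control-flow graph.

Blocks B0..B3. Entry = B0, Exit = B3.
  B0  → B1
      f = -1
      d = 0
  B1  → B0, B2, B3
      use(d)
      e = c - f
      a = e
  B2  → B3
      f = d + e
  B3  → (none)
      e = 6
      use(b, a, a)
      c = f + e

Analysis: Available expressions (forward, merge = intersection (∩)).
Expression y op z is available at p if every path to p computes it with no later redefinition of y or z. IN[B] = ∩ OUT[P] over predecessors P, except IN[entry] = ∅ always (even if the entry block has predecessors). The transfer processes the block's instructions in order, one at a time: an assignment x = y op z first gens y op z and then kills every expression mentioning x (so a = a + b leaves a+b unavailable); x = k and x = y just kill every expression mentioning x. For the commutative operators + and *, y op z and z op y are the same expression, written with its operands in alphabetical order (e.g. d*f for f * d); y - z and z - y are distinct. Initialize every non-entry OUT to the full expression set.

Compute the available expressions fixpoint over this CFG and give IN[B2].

Converged values:
  B0:  IN={}  OUT={}
  B1:  IN={}  OUT={c-f}
  B2:  IN={c-f}  OUT={d+e}
  B3:  IN={}  OUT={e+f}

Merge at B2: IN[B2] = OUT[B1] = {c-f}

Answer: {c-f}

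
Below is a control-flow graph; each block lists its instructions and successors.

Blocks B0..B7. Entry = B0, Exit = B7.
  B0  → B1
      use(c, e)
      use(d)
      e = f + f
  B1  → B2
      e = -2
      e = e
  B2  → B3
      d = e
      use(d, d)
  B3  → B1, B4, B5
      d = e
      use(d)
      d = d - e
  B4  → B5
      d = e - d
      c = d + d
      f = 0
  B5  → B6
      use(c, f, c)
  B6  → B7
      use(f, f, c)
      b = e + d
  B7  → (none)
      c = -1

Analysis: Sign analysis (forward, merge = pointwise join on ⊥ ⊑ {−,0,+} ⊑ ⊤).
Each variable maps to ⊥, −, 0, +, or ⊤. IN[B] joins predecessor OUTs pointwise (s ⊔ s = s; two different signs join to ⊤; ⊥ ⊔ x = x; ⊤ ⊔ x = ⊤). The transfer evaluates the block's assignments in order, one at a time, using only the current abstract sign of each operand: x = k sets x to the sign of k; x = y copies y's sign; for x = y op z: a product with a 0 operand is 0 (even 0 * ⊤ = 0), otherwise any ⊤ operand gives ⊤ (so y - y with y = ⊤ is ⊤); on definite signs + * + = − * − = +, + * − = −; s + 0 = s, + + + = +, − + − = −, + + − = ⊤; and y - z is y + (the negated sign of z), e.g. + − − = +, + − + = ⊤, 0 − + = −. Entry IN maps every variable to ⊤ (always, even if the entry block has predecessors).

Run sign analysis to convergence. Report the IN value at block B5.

Answer: {a: ⊤, b: ⊤, c: ⊤, d: ⊤, e: -, f: ⊤}

Trace:
Converged values:
  B0: | IN=(all ⊤) | OUT=(all ⊤)
  B1: | IN=(all ⊤) | OUT={e:-; rest ⊤}
  B2: | IN={e:-; rest ⊤} | OUT={d:-, e:-; rest ⊤}
  B3: | IN={d:-, e:-; rest ⊤} | OUT={e:-; rest ⊤}
  B4: | IN={e:-; rest ⊤} | OUT={e:-, f:0; rest ⊤}
  B5: | IN={e:-; rest ⊤} | OUT={e:-; rest ⊤}
  B6: | IN={e:-; rest ⊤} | OUT={e:-; rest ⊤}
  B7: | IN={e:-; rest ⊤} | OUT={c:-, e:-; rest ⊤}

Merge at B5: IN[B5] = OUT[B3] ⊔ OUT[B4] = {a: ⊤, b: ⊤, c: ⊤, d: ⊤, e: -, f: ⊤}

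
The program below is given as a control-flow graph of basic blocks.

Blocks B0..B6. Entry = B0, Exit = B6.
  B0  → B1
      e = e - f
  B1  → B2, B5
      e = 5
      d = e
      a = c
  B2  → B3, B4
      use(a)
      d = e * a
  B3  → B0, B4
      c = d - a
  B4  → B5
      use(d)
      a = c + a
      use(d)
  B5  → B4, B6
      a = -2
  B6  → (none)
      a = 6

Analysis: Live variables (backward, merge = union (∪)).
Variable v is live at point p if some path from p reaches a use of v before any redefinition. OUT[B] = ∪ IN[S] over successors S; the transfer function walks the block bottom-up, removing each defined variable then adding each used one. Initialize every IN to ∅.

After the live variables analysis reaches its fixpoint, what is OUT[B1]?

Per-block solution:
  B0: | IN={c, e, f} | OUT={c, f}
  B1: | IN={c, f} | OUT={a, c, d, e, f}
  B2: | IN={a, c, e, f} | OUT={a, c, d, e, f}
  B3: | IN={a, d, e, f} | OUT={a, c, d, e, f}
  B4: | IN={a, c, d} | OUT={c, d}
  B5: | IN={c, d} | OUT={a, c, d}
  B6: | IN={} | OUT={}

Merge at B1: OUT[B1] = IN[B2] ⊔ IN[B5] = {a, c, d, e, f}

Answer: {a, c, d, e, f}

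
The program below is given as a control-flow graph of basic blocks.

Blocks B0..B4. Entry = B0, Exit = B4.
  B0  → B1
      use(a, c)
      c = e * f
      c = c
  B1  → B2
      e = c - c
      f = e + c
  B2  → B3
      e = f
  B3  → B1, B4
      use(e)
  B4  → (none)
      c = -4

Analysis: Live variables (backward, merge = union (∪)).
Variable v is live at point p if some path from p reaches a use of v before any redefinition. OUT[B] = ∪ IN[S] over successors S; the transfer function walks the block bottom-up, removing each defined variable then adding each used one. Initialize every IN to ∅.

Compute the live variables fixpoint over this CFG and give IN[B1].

Answer: {c}

Derivation:
Per-block solution:
  B0:  IN={a, c, e, f}  OUT={c}
  B1:  IN={c}  OUT={c, f}
  B2:  IN={c, f}  OUT={c, e}
  B3:  IN={c, e}  OUT={c}
  B4:  IN={}  OUT={}

Merge at B1: OUT[B1] = IN[B2] = {c, f}
Applying B1's transfer function to that OUT value gives IN[B1] (row B1 above).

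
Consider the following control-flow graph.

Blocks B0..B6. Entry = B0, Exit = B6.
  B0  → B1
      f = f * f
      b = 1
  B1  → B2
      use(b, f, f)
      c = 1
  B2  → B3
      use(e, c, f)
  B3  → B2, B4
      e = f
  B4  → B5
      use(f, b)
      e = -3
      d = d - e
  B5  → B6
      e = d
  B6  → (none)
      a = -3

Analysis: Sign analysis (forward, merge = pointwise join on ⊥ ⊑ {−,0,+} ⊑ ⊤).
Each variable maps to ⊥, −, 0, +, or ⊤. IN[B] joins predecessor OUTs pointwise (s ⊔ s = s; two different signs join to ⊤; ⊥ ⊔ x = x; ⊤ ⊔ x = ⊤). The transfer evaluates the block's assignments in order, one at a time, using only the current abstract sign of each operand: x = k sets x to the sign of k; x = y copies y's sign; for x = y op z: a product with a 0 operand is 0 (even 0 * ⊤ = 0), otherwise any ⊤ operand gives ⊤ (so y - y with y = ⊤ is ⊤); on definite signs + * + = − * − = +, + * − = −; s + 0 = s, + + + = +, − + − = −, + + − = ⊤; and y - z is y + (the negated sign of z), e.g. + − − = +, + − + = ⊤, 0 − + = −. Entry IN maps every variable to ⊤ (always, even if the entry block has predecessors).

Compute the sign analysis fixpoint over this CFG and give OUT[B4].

Answer: {a: ⊤, b: +, c: +, d: ⊤, e: -, f: ⊤}

Working:
Converged values:
  B0: | IN=(all ⊤) | OUT={b:+; rest ⊤}
  B1: | IN={b:+; rest ⊤} | OUT={b:+, c:+; rest ⊤}
  B2: | IN={b:+, c:+; rest ⊤} | OUT={b:+, c:+; rest ⊤}
  B3: | IN={b:+, c:+; rest ⊤} | OUT={b:+, c:+; rest ⊤}
  B4: | IN={b:+, c:+; rest ⊤} | OUT={b:+, c:+, e:-; rest ⊤}
  B5: | IN={b:+, c:+, e:-; rest ⊤} | OUT={b:+, c:+; rest ⊤}
  B6: | IN={b:+, c:+; rest ⊤} | OUT={a:-, b:+, c:+; rest ⊤}

Merge at B4: IN[B4] = OUT[B3] = {a: ⊤, b: +, c: +, d: ⊤, e: ⊤, f: ⊤}
Applying B4's transfer function to that IN value gives OUT[B4] (row B4 above).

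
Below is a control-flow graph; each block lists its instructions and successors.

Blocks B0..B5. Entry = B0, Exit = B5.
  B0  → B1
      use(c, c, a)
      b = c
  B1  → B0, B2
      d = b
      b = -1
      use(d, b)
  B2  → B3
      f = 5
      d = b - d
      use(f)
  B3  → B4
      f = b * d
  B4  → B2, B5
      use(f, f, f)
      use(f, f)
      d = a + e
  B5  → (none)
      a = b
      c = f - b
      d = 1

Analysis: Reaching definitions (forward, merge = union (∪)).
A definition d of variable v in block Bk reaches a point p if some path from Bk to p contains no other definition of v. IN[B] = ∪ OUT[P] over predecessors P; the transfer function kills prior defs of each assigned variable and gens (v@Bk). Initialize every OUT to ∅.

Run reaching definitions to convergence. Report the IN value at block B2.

Answer: {b@B1, d@B1, d@B4, f@B3}

Derivation:
Converged values:
  B0:   IN={b@B1, d@B1}   OUT={b@B0, d@B1}
  B1:   IN={b@B0, d@B1}   OUT={b@B1, d@B1}
  B2:   IN={b@B1, d@B1, d@B4, f@B3}   OUT={b@B1, d@B2, f@B2}
  B3:   IN={b@B1, d@B2, f@B2}   OUT={b@B1, d@B2, f@B3}
  B4:   IN={b@B1, d@B2, f@B3}   OUT={b@B1, d@B4, f@B3}
  B5:   IN={b@B1, d@B4, f@B3}   OUT={a@B5, b@B1, c@B5, d@B5, f@B3}

Merge at B2: IN[B2] = OUT[B1] ⊔ OUT[B4] = {b@B1, d@B1, d@B4, f@B3}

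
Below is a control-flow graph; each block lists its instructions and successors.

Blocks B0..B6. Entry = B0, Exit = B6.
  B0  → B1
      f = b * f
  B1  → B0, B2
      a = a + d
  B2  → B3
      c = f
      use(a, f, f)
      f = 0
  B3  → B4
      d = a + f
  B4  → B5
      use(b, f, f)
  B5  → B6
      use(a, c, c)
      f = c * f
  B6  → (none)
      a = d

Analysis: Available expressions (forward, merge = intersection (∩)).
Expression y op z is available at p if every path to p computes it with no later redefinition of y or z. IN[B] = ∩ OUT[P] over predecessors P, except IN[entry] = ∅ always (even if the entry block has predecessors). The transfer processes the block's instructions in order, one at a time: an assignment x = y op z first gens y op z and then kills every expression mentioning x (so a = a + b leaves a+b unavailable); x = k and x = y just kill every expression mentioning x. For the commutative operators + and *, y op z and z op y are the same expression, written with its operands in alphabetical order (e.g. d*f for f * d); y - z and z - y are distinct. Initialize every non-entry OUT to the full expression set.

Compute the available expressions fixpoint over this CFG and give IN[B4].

Answer: {a+f}

Working:
Converged values:
  B0:  IN={}  OUT={}
  B1:  IN={}  OUT={}
  B2:  IN={}  OUT={}
  B3:  IN={}  OUT={a+f}
  B4:  IN={a+f}  OUT={a+f}
  B5:  IN={a+f}  OUT={}
  B6:  IN={}  OUT={}

Merge at B4: IN[B4] = OUT[B3] = {a+f}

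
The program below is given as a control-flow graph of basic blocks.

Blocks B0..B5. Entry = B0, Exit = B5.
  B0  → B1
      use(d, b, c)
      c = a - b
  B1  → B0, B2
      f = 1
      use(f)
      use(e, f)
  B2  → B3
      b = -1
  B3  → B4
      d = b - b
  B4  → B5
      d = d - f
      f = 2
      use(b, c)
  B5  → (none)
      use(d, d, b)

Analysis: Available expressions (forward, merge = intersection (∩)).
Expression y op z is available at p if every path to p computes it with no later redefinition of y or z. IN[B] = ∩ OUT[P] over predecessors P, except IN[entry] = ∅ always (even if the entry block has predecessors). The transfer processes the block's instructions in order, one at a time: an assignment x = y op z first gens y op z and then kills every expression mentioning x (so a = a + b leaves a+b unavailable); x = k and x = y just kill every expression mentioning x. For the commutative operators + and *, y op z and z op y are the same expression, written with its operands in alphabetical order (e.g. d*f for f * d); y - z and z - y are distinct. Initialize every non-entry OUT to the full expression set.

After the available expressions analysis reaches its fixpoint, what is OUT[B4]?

Per-block solution:
  B0: | IN={} | OUT={a-b}
  B1: | IN={a-b} | OUT={a-b}
  B2: | IN={a-b} | OUT={}
  B3: | IN={} | OUT={b-b}
  B4: | IN={b-b} | OUT={b-b}
  B5: | IN={b-b} | OUT={b-b}

Merge at B4: IN[B4] = OUT[B3] = {b-b}
Applying B4's transfer function to that IN value gives OUT[B4] (row B4 above).

Answer: {b-b}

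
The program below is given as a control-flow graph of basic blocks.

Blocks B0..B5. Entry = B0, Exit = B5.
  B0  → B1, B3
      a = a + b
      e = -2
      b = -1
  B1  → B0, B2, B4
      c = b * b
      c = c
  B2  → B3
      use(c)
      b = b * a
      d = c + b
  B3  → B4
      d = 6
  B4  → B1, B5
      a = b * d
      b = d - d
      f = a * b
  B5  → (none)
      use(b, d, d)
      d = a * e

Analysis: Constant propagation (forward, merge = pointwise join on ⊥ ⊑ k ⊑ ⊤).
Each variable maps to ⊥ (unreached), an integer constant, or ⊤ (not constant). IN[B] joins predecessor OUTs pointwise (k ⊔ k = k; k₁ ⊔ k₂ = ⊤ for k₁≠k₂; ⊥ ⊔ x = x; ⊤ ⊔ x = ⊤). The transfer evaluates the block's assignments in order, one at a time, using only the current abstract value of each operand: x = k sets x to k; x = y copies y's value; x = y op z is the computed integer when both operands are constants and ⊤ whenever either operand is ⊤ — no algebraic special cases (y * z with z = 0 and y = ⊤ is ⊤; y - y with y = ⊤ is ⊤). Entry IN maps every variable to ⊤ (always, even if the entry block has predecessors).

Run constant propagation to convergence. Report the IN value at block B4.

Per-block solution:
  B0:   IN=(all ⊤)   OUT={b:-1, e:-2; rest ⊤}
  B1:   IN={e:-2; rest ⊤}   OUT={e:-2; rest ⊤}
  B2:   IN={e:-2; rest ⊤}   OUT={e:-2; rest ⊤}
  B3:   IN={e:-2; rest ⊤}   OUT={d:6, e:-2; rest ⊤}
  B4:   IN={e:-2; rest ⊤}   OUT={e:-2; rest ⊤}
  B5:   IN={e:-2; rest ⊤}   OUT={e:-2; rest ⊤}

Merge at B4: IN[B4] = OUT[B1] ⊔ OUT[B3] = {a: ⊤, b: ⊤, c: ⊤, d: ⊤, e: -2, f: ⊤}

Answer: {a: ⊤, b: ⊤, c: ⊤, d: ⊤, e: -2, f: ⊤}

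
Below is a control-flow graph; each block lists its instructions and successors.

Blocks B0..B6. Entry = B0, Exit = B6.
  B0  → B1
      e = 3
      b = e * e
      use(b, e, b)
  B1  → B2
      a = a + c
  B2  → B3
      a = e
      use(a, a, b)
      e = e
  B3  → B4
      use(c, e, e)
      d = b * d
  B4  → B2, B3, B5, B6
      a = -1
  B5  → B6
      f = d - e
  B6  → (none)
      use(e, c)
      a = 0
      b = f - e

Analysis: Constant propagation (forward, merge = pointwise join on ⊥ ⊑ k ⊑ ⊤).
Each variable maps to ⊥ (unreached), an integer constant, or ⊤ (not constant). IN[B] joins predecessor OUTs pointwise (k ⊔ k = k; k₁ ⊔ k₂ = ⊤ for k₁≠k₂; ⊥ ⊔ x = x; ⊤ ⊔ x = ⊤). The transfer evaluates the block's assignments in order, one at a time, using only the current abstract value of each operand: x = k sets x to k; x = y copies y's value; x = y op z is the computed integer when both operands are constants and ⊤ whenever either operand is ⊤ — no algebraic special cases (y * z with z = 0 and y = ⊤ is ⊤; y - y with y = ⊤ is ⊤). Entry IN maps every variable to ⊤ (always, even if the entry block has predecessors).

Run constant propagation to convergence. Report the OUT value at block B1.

Per-block solution:
  B0:   IN=(all ⊤)   OUT={b:9, e:3; rest ⊤}
  B1:   IN={b:9, e:3; rest ⊤}   OUT={b:9, e:3; rest ⊤}
  B2:   IN={b:9, e:3; rest ⊤}   OUT={a:3, b:9, e:3; rest ⊤}
  B3:   IN={b:9, e:3; rest ⊤}   OUT={b:9, e:3; rest ⊤}
  B4:   IN={b:9, e:3; rest ⊤}   OUT={a:-1, b:9, e:3; rest ⊤}
  B5:   IN={a:-1, b:9, e:3; rest ⊤}   OUT={a:-1, b:9, e:3; rest ⊤}
  B6:   IN={a:-1, b:9, e:3; rest ⊤}   OUT={a:0, e:3; rest ⊤}

Merge at B1: IN[B1] = OUT[B0] = {a: ⊤, b: 9, c: ⊤, d: ⊤, e: 3, f: ⊤}
Applying B1's transfer function to that IN value gives OUT[B1] (row B1 above).

Answer: {a: ⊤, b: 9, c: ⊤, d: ⊤, e: 3, f: ⊤}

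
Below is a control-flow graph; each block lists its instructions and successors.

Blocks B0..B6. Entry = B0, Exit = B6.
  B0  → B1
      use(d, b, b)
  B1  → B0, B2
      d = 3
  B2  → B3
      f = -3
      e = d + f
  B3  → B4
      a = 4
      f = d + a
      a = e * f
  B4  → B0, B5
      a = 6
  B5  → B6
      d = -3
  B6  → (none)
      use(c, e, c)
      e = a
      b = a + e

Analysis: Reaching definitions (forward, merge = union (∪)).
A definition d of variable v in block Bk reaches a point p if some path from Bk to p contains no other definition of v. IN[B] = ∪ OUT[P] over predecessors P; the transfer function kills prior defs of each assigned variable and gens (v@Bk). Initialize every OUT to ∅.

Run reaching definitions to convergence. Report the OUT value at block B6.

Answer: {a@B4, b@B6, d@B5, e@B6, f@B3}

Trace:
Per-block solution:
  B0:  IN={a@B4, d@B1, e@B2, f@B3}  OUT={a@B4, d@B1, e@B2, f@B3}
  B1:  IN={a@B4, d@B1, e@B2, f@B3}  OUT={a@B4, d@B1, e@B2, f@B3}
  B2:  IN={a@B4, d@B1, e@B2, f@B3}  OUT={a@B4, d@B1, e@B2, f@B2}
  B3:  IN={a@B4, d@B1, e@B2, f@B2}  OUT={a@B3, d@B1, e@B2, f@B3}
  B4:  IN={a@B3, d@B1, e@B2, f@B3}  OUT={a@B4, d@B1, e@B2, f@B3}
  B5:  IN={a@B4, d@B1, e@B2, f@B3}  OUT={a@B4, d@B5, e@B2, f@B3}
  B6:  IN={a@B4, d@B5, e@B2, f@B3}  OUT={a@B4, b@B6, d@B5, e@B6, f@B3}

Merge at B6: IN[B6] = OUT[B5] = {a@B4, d@B5, e@B2, f@B3}
Applying B6's transfer function to that IN value gives OUT[B6] (row B6 above).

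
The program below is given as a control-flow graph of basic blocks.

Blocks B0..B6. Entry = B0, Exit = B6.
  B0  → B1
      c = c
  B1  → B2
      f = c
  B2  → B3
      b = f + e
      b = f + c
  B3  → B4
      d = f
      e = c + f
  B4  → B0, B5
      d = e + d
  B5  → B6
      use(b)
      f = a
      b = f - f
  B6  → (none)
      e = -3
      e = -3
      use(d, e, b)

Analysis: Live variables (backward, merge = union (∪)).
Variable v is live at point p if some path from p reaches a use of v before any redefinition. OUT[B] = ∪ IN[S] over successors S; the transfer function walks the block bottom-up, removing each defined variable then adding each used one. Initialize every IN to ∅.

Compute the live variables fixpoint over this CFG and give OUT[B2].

Answer: {a, b, c, f}

Trace:
Per-block solution:
  B0:  IN={a, c, e}  OUT={a, c, e}
  B1:  IN={a, c, e}  OUT={a, c, e, f}
  B2:  IN={a, c, e, f}  OUT={a, b, c, f}
  B3:  IN={a, b, c, f}  OUT={a, b, c, d, e}
  B4:  IN={a, b, c, d, e}  OUT={a, b, c, d, e}
  B5:  IN={a, b, d}  OUT={b, d}
  B6:  IN={b, d}  OUT={}

Merge at B2: OUT[B2] = IN[B3] = {a, b, c, f}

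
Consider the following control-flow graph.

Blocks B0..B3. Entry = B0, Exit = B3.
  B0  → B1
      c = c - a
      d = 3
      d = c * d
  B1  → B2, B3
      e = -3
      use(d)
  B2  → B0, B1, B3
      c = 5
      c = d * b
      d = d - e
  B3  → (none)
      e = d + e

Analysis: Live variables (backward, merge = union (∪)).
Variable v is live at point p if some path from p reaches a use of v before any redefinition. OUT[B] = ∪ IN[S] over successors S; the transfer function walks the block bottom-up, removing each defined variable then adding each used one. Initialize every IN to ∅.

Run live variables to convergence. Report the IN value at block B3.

Answer: {d, e}

Working:
Per-block solution:
  B0:   IN={a, b, c}   OUT={a, b, d}
  B1:   IN={a, b, d}   OUT={a, b, d, e}
  B2:   IN={a, b, d, e}   OUT={a, b, c, d, e}
  B3:   IN={d, e}   OUT={}

B3 is the boundary node: OUT[B3] = {}
Applying B3's transfer function to that OUT value gives IN[B3] (row B3 above).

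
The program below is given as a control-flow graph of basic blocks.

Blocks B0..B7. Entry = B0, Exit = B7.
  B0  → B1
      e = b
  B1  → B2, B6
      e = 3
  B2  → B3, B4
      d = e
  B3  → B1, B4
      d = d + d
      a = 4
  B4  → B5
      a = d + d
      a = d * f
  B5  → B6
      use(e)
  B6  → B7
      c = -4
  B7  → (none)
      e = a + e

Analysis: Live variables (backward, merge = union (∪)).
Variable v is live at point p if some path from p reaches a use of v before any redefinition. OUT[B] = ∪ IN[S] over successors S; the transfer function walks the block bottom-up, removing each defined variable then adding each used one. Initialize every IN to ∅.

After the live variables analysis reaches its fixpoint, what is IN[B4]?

Fixpoint table:
  B0: | IN={a, b, f} | OUT={a, f}
  B1: | IN={a, f} | OUT={a, e, f}
  B2: | IN={e, f} | OUT={d, e, f}
  B3: | IN={d, e, f} | OUT={a, d, e, f}
  B4: | IN={d, e, f} | OUT={a, e}
  B5: | IN={a, e} | OUT={a, e}
  B6: | IN={a, e} | OUT={a, e}
  B7: | IN={a, e} | OUT={}

Merge at B4: OUT[B4] = IN[B5] = {a, e}
Applying B4's transfer function to that OUT value gives IN[B4] (row B4 above).

Answer: {d, e, f}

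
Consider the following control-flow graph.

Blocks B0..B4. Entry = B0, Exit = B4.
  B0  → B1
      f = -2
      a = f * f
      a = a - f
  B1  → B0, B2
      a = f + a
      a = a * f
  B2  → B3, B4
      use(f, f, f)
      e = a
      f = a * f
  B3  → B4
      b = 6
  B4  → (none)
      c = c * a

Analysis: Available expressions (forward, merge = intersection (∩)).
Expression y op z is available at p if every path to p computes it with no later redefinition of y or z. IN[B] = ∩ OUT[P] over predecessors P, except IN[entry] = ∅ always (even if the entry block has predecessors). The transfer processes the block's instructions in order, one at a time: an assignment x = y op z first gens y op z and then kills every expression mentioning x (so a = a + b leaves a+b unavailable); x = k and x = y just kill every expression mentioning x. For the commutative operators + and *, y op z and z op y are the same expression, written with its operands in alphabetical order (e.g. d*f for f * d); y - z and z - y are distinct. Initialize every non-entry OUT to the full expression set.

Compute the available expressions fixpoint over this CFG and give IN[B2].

Answer: {f*f}

Working:
Converged values:
  B0: | IN={} | OUT={f*f}
  B1: | IN={f*f} | OUT={f*f}
  B2: | IN={f*f} | OUT={}
  B3: | IN={} | OUT={}
  B4: | IN={} | OUT={}

Merge at B2: IN[B2] = OUT[B1] = {f*f}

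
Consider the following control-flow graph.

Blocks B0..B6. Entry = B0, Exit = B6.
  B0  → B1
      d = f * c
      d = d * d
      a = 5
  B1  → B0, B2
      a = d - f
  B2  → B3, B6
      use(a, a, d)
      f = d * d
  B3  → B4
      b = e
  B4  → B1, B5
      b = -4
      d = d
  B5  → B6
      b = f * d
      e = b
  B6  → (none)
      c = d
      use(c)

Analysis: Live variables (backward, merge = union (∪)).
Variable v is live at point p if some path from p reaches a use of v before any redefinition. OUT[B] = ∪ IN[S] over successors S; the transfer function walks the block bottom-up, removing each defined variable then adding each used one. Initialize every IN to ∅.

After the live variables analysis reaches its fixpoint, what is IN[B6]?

Converged values:
  B0: | IN={c, e, f} | OUT={c, d, e, f}
  B1: | IN={c, d, e, f} | OUT={a, c, d, e, f}
  B2: | IN={a, c, d, e} | OUT={c, d, e, f}
  B3: | IN={c, d, e, f} | OUT={c, d, e, f}
  B4: | IN={c, d, e, f} | OUT={c, d, e, f}
  B5: | IN={d, f} | OUT={d}
  B6: | IN={d} | OUT={}

B6 is the boundary node: OUT[B6] = {}
Applying B6's transfer function to that OUT value gives IN[B6] (row B6 above).

Answer: {d}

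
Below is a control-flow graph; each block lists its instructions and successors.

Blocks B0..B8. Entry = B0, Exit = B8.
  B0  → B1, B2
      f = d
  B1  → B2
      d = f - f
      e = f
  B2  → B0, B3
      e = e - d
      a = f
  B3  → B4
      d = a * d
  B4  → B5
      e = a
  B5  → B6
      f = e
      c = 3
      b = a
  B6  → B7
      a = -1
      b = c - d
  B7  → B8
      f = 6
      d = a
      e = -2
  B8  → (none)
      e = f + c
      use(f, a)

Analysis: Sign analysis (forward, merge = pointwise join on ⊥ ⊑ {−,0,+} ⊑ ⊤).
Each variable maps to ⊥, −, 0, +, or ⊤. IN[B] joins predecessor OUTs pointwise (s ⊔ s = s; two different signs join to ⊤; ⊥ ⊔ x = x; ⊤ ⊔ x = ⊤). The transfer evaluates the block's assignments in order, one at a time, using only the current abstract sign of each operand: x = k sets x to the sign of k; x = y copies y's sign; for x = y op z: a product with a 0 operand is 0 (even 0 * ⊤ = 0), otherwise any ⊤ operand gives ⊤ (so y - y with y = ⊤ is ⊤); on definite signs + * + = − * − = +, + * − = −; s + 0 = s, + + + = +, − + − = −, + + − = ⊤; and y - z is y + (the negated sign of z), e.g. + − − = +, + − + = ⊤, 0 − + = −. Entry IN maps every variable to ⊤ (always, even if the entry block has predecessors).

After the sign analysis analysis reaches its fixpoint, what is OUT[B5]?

Answer: {a: ⊤, b: ⊤, c: +, d: ⊤, e: ⊤, f: ⊤}

Derivation:
Per-block solution:
  B0: | IN=(all ⊤) | OUT=(all ⊤)
  B1: | IN=(all ⊤) | OUT=(all ⊤)
  B2: | IN=(all ⊤) | OUT=(all ⊤)
  B3: | IN=(all ⊤) | OUT=(all ⊤)
  B4: | IN=(all ⊤) | OUT=(all ⊤)
  B5: | IN=(all ⊤) | OUT={c:+; rest ⊤}
  B6: | IN={c:+; rest ⊤} | OUT={a:-, c:+; rest ⊤}
  B7: | IN={a:-, c:+; rest ⊤} | OUT={a:-, c:+, d:-, e:-, f:+; rest ⊤}
  B8: | IN={a:-, c:+, d:-, e:-, f:+; rest ⊤} | OUT={a:-, c:+, d:-, e:+, f:+; rest ⊤}

Merge at B5: IN[B5] = OUT[B4] = {a: ⊤, b: ⊤, c: ⊤, d: ⊤, e: ⊤, f: ⊤}
Applying B5's transfer function to that IN value gives OUT[B5] (row B5 above).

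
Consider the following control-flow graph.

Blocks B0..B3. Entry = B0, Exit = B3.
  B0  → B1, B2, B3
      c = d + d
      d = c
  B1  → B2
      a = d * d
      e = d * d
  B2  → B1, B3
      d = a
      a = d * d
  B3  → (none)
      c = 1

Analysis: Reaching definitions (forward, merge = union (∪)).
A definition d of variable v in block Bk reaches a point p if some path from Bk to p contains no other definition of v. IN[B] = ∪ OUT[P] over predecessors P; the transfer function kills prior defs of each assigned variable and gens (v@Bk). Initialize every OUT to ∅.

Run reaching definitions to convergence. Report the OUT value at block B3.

Answer: {a@B2, c@B3, d@B0, d@B2, e@B1}

Working:
Fixpoint table:
  B0: | IN={} | OUT={c@B0, d@B0}
  B1: | IN={a@B2, c@B0, d@B0, d@B2, e@B1} | OUT={a@B1, c@B0, d@B0, d@B2, e@B1}
  B2: | IN={a@B1, c@B0, d@B0, d@B2, e@B1} | OUT={a@B2, c@B0, d@B2, e@B1}
  B3: | IN={a@B2, c@B0, d@B0, d@B2, e@B1} | OUT={a@B2, c@B3, d@B0, d@B2, e@B1}

Merge at B3: IN[B3] = OUT[B0] ⊔ OUT[B2] = {a@B2, c@B0, d@B0, d@B2, e@B1}
Applying B3's transfer function to that IN value gives OUT[B3] (row B3 above).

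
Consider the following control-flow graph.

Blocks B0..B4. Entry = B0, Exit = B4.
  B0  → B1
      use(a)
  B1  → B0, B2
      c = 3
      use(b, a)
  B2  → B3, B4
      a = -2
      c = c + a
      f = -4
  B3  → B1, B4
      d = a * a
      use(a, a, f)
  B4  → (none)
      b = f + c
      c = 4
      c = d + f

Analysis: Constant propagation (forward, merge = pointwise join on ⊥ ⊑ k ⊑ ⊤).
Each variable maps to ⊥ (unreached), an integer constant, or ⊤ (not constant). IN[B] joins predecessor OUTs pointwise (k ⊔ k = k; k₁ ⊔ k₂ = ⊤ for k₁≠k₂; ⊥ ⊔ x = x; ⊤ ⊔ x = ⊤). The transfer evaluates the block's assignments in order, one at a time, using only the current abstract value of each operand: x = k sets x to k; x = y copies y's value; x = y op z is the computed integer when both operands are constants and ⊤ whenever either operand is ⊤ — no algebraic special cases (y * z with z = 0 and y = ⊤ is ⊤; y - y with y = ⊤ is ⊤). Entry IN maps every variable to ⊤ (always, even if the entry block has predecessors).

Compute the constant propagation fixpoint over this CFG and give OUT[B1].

Fixpoint table:
  B0: | IN=(all ⊤) | OUT=(all ⊤)
  B1: | IN=(all ⊤) | OUT={c:3; rest ⊤}
  B2: | IN={c:3; rest ⊤} | OUT={a:-2, c:1, f:-4; rest ⊤}
  B3: | IN={a:-2, c:1, f:-4; rest ⊤} | OUT={a:-2, c:1, d:4, f:-4; rest ⊤}
  B4: | IN={a:-2, c:1, f:-4; rest ⊤} | OUT={a:-2, b:-3, f:-4; rest ⊤}

Merge at B1: IN[B1] = OUT[B0] ⊔ OUT[B3] = {a: ⊤, b: ⊤, c: ⊤, d: ⊤, e: ⊤, f: ⊤}
Applying B1's transfer function to that IN value gives OUT[B1] (row B1 above).

Answer: {a: ⊤, b: ⊤, c: 3, d: ⊤, e: ⊤, f: ⊤}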